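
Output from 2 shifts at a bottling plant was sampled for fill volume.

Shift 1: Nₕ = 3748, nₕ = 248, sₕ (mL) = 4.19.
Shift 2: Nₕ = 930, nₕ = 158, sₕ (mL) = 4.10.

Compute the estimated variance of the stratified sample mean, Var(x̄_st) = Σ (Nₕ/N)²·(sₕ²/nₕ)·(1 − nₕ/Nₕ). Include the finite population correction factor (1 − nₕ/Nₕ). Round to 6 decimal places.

N = 4678. Term for each stratum: Wₕ²sₕ²/nₕ·(1−nₕ/Nₕ).
Var(x̄_st) = 0.042434937 + 0.003490522 = 0.045925459 → 0.045925.

0.045925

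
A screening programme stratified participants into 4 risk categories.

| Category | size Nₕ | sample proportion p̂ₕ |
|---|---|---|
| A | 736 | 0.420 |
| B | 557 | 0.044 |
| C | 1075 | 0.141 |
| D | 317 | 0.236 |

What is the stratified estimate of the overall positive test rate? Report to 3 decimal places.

N = 736 + 557 + 1075 + 317 = 2685.
Overall proportion = Σ (Nₕ/N)·p̂ₕ.
Σ Nₕp̂ₕ = 309.12 + 24.508 + 151.575 + 74.812 = 560.015.
560.015 / 2685 = 0.20857... → 0.209.

0.209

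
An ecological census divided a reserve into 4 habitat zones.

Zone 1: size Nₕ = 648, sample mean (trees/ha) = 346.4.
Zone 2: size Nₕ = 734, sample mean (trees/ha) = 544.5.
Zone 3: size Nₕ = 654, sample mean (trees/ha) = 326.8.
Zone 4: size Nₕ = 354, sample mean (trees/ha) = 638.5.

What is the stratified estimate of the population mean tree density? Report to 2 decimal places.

N = 2390; weights Wₕ = Nₕ/N = (0.2711, 0.3071, 0.2736, 0.1481).
x̄_st = Σ Wₕ·x̄ₕ = 0.2711·346.4 + 0.3071·544.5 + 0.2736·326.8 + 0.1481·638.5 ≈ 445.1408...
→ 445.14.

445.14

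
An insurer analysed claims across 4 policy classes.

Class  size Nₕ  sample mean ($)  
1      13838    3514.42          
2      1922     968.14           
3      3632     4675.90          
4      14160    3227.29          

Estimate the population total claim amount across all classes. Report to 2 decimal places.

1: 13838·3514.42 = 48632543.96
2: 1922·968.14 = 1860765.08
3: 3632·4675.90 = 16982868.8
4: 14160·3227.29 = 45698426.4
τ̂ = Σ Nₕx̄ₕ = 113174604.24.

113174604.24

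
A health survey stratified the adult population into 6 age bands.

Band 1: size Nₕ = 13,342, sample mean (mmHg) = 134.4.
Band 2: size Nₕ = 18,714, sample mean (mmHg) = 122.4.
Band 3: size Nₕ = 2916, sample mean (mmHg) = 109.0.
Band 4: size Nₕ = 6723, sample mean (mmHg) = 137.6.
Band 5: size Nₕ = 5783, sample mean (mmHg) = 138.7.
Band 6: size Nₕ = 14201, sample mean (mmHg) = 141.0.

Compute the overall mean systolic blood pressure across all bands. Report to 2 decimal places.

x̄_st = (Σ Nₕx̄ₕ) / (Σ Nₕ) = (13342·134.4 + 18714·122.4 + 2916·109.0 + 6723·137.6 + 5783·138.7 + 14201·141.0) / 61679
= 8131130.3 / 61679 = 131.8298... → 131.83.

131.83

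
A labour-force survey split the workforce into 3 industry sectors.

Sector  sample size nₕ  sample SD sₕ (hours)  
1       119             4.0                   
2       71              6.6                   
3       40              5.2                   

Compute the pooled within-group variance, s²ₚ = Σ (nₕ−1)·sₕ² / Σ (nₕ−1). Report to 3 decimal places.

26.395

Degrees of freedom: 118 + 70 + 39 = 227.
Σ(nₕ−1)sₕ² = 118·16 + 70·43.56 + 39·27.04 = 5991.76.
s²ₚ = 5991.76 / 227 = 26.39542... → 26.395.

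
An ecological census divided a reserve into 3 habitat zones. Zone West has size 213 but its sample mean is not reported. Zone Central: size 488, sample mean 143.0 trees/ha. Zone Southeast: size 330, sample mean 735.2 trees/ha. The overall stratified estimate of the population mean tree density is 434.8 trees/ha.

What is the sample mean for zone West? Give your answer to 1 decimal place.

Σ Nₕx̄ₕ = N·μ, so 213·x̄_West = 1031·434.8 − (488·143.0 + 330·735.2).
= 448278.8 − 312400 = 135878.8.
x̄_West = 135878.8 / 213 = 637.929... → 637.9.

637.9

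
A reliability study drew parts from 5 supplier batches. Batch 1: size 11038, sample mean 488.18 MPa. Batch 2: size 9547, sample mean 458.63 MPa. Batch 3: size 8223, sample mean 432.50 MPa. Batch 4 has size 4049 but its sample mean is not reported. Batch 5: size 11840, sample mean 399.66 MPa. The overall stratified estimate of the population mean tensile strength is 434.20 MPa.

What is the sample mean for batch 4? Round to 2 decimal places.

333.90

N = 11038 + 9547 + 8223 + 4049 + 11840 = 44697.
Overall total = μ·N = 434.20·44697 = 19407437.4.
Subtract the known strata: 11038·488.18 + 9547·458.63 + 8223·432.50 + 11840·399.66 = 18055493.35.
Remaining total for batch 4: 19407437.4 − 18055493.35 = 1351944.05.
Divide by its size: 1351944.05 / 4049 = 333.8958... → 333.90.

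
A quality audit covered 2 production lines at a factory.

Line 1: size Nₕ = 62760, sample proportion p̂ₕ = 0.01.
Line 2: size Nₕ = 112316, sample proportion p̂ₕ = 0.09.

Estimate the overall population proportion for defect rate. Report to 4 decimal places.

N = 62760 + 112316 = 175076.
Overall proportion = Σ (Nₕ/N)·p̂ₕ.
Σ Nₕp̂ₕ = 627.6 + 10108.44 = 10736.04.
10736.04 / 175076 = 0.061322... → 0.0613.

0.0613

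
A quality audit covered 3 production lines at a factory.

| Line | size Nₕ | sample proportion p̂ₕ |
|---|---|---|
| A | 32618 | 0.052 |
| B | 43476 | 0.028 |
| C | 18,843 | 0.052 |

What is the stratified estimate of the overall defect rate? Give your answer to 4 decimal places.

N = 32618 + 43476 + 18843 = 94937.
Overall proportion = Σ (Nₕ/N)·p̂ₕ.
Σ Nₕp̂ₕ = 1696.136 + 1217.328 + 979.836 = 3893.3.
3893.3 / 94937 = 0.041009... → 0.0410.

0.0410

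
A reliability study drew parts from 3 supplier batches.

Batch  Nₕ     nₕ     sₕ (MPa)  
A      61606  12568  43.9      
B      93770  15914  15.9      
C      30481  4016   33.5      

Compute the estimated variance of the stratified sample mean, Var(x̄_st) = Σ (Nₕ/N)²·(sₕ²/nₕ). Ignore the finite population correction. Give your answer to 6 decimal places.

N = 185857; Wₕ = Nₕ/N.
batch A: (61606/185857)²·43.9²/12568 = 0.016848104
batch B: (93770/185857)²·15.9²/15914 = 0.004043755
batch C: (30481/185857)²·33.5²/4016 = 0.007516168
Sum = 0.028408028 → 0.028408.

0.028408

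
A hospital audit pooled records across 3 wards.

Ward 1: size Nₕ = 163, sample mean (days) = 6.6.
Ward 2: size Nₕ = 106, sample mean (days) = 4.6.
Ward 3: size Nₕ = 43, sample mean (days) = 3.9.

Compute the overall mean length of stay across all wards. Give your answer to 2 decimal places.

5.55

N = 163 + 106 + 43 = 312.
The stratified mean weights each stratum mean by its population share Nₕ/N.
Σ Nₕx̄ₕ = 163·6.6 + 106·4.6 + 43·3.9 = 1075.8 + 487.6 + 167.7 = 1731.1.
Divide by N: 1731.1 / 312 = 5.5484... → 5.55.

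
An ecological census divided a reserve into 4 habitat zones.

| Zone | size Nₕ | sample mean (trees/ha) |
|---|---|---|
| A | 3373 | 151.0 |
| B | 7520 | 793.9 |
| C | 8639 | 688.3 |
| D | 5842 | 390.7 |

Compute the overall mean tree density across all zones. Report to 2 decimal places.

579.65

N = 25374; weights Wₕ = Nₕ/N = (0.1329, 0.2964, 0.3405, 0.2302).
x̄_st = Σ Wₕ·x̄ₕ = 0.1329·151.0 + 0.2964·793.9 + 0.3405·688.3 + 0.2302·390.7 ≈ 579.6541...
→ 579.65.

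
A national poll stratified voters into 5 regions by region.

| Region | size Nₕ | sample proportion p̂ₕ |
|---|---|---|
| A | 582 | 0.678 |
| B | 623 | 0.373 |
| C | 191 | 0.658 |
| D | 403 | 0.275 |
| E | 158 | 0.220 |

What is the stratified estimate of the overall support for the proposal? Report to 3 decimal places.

N = 582 + 623 + 191 + 403 + 158 = 1957.
Overall proportion = Σ (Nₕ/N)·p̂ₕ.
Σ Nₕp̂ₕ = 394.596 + 232.379 + 125.678 + 110.825 + 34.76 = 898.238.
898.238 / 1957 = 0.45899... → 0.459.

0.459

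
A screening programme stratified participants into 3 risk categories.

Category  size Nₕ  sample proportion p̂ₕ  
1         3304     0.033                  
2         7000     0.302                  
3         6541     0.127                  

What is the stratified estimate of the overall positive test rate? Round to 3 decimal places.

0.181

N = 3304 + 7000 + 6541 = 16845.
Overall proportion = Σ (Nₕ/N)·p̂ₕ.
Σ Nₕp̂ₕ = 109.032 + 2114 + 830.707 = 3053.739.
3053.739 / 16845 = 0.18128... → 0.181.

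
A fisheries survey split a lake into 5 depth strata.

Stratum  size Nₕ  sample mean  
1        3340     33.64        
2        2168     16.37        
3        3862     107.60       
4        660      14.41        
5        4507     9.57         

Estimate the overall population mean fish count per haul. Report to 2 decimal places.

N = 14537; weights Wₕ = Nₕ/N = (0.2298, 0.1491, 0.2657, 0.0454, 0.3100).
x̄_st = Σ Wₕ·x̄ₕ = 0.2298·33.64 + 0.1491·16.37 + 0.2657·107.60 + 0.0454·14.41 + 0.3100·9.57 ≈ 42.3775...
→ 42.38.

42.38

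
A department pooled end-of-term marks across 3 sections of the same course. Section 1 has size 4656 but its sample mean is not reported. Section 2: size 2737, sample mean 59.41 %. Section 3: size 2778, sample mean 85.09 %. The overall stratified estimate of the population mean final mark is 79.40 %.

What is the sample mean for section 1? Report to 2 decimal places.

87.76

Σ Nₕx̄ₕ = N·μ, so 4656·x̄_1 = 10171·79.40 − (2737·59.41 + 2778·85.09).
= 807577.4 − 398985.19 = 408592.21.
x̄_1 = 408592.21 / 4656 = 87.7561... → 87.76.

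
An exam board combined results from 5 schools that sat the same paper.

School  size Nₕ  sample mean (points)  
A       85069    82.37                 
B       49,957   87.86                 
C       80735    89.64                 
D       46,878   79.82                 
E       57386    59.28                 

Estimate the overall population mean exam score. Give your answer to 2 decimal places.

N = 85069 + 49957 + 80735 + 46878 + 57386 = 320025.
Weight each subgroup mean by Nₕ/N and sum.
Σ Nₕx̄ₕ = 85069·82.37 + 49957·87.86 + 80735·89.64 + 46878·79.82 + 57386·59.28 = 7007133.53 + 4389222.02 + 7237085.4 + 3741801.96 + 3401842.08 = 25777084.99.
Divide by N: 25777084.99 / 320025 = 80.5471... → 80.55.

80.55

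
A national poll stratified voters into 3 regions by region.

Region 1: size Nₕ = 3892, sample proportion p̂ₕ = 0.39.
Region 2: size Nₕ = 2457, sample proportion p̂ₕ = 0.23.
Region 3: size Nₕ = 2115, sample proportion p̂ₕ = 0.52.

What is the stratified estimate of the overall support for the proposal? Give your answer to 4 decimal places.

Wₕ = Nₕ/N with N = 8464: 0.4598, 0.2903, 0.2499.
p̂_st = 0.4598·0.39 + 0.2903·0.23 + 0.2499·0.52 ≈ 0.376039... → 0.3760.

0.3760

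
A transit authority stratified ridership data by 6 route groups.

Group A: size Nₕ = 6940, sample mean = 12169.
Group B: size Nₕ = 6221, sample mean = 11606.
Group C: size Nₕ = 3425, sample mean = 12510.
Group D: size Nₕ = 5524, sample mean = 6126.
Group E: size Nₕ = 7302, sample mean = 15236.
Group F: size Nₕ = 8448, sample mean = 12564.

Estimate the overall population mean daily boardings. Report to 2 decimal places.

11905.30

x̄_st = (Σ Nₕx̄ₕ) / (Σ Nₕ) = (6940·12169 + 6221·11606 + 3425·12510 + 5524·6126 + 7302·15236 + 8448·12564) / 37860
= 450734504 / 37860 = 11905.2959... → 11905.30.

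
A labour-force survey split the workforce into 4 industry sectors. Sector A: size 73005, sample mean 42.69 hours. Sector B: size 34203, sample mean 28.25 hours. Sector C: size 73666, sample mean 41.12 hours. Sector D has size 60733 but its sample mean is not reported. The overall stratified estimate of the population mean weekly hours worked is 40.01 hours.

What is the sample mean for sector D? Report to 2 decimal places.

N = 73005 + 34203 + 73666 + 60733 = 241607.
Overall total = μ·N = 40.01·241607 = 9666696.07.
Subtract the known strata: 73005·42.69 + 34203·28.25 + 73666·41.12 = 7111964.12.
Remaining total for sector D: 9666696.07 − 7111964.12 = 2554731.95.
Divide by its size: 2554731.95 / 60733 = 42.0650... → 42.06.

42.06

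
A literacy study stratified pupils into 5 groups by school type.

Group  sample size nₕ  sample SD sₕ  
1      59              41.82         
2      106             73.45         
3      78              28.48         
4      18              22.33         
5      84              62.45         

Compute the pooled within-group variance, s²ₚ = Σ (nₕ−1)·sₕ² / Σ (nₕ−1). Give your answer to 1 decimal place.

1: (59−1)·41.82² = 58·1748.9124 = 101436.9192
2: (106−1)·73.45² = 105·5394.9025 = 566464.7625
3: (78−1)·28.48² = 77·811.1104 = 62455.5008
4: (18−1)·22.33² = 17·498.6289 = 8476.6913
5: (84−1)·62.45² = 83·3900.0025 = 323700.2075
Numerator = 1062534.0813; denominator = Σ(nₕ−1) = 340.
s²ₚ = 1062534.0813/340 = 3125.100... → 3125.1.

3125.1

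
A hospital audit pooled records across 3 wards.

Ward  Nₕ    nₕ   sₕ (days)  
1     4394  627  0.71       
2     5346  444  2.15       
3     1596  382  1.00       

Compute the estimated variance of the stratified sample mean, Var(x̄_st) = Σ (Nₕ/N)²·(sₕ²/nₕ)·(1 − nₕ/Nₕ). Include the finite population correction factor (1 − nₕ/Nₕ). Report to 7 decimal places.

N = 11336; Wₕ = Nₕ/N.
ward 1: (4394/11336)²·0.71²/627·(1 − 627/4394) = 0.0001035584
ward 2: (5346/11336)²·2.15²/444·(1 − 444/5346) = 0.0021231298
ward 3: (1596/11336)²·1.00²/382·(1 − 382/1596) = 0.0000394701
Sum = 0.0022661582 → 0.0022662.

0.0022662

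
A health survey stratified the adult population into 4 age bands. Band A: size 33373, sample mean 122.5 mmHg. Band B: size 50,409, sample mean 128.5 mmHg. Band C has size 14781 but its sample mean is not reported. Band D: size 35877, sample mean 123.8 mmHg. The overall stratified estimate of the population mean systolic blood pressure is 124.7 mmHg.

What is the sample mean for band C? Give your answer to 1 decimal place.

N = 33373 + 50409 + 14781 + 35877 = 134440.
Overall total = μ·N = 124.7·134440 = 16764668.
Subtract the known strata: 33373·122.5 + 50409·128.5 + 35877·123.8 = 15007321.6.
Remaining total for band C: 16764668 − 15007321.6 = 1757346.4.
Divide by its size: 1757346.4 / 14781 = 118.892... → 118.9.

118.9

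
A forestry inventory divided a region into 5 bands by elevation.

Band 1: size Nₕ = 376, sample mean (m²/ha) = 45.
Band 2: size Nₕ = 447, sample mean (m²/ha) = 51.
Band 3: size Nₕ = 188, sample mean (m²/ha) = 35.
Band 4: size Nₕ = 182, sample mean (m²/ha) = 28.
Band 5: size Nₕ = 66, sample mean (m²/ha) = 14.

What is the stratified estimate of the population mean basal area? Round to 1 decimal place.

41.6

x̄_st = (Σ Nₕx̄ₕ) / (Σ Nₕ) = (376·45 + 447·51 + 188·35 + 182·28 + 66·14) / 1259
= 52317 / 1259 = 41.554... → 41.6.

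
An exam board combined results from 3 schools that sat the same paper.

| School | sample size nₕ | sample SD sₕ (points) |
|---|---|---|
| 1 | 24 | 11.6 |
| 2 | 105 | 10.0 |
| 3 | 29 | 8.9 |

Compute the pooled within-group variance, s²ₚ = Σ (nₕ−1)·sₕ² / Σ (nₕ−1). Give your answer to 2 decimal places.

101.37

Degrees of freedom: 23 + 104 + 28 = 155.
Σ(nₕ−1)sₕ² = 23·134.56 + 104·100 + 28·79.21 = 15712.76.
s²ₚ = 15712.76 / 155 = 101.3726... → 101.37.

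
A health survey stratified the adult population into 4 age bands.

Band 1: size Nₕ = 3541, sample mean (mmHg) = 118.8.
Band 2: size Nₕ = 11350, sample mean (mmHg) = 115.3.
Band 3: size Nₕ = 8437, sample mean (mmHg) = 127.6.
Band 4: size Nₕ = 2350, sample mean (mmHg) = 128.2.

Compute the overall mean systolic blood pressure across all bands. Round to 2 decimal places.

121.00

N = 25678; weights Wₕ = Nₕ/N = (0.1379, 0.4420, 0.3286, 0.0915).
x̄_st = Σ Wₕ·x̄ₕ = 0.1379·118.8 + 0.4420·115.3 + 0.3286·127.6 + 0.0915·128.2 ≈ 121.0046...
→ 121.00.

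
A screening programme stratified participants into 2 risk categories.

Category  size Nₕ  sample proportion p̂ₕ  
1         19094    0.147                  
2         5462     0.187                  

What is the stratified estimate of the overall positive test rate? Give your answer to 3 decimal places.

N = 19094 + 5462 = 24556.
Overall proportion = Σ (Nₕ/N)·p̂ₕ.
Σ Nₕp̂ₕ = 2806.818 + 1021.394 = 3828.212.
3828.212 / 24556 = 0.15590... → 0.156.

0.156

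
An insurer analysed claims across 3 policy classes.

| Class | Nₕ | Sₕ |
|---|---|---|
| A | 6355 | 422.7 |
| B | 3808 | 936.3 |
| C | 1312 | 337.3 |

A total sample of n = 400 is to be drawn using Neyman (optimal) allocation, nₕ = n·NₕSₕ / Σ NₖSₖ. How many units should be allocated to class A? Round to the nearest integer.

161

Σ NₕSₕ = 6355·422.7 + 3808·936.3 + 1312·337.3 = 6694226.5.
Share for A: 2686258.5/6694226.5 = 0.40128.
n_A = 400 × 0.40128 = 160.512... → 161.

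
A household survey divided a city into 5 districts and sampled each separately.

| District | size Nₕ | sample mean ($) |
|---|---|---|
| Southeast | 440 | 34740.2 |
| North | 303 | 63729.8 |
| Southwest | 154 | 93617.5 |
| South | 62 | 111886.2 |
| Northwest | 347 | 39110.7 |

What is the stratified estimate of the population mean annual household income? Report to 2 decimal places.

x̄_st = (Σ Nₕx̄ₕ) / (Σ Nₕ) = (440·34740.2 + 303·63729.8 + 154·93617.5 + 62·111886.2 + 347·39110.7) / 1306
= 69521269.7 / 1306 = 53232.2126... → 53232.21.

53232.21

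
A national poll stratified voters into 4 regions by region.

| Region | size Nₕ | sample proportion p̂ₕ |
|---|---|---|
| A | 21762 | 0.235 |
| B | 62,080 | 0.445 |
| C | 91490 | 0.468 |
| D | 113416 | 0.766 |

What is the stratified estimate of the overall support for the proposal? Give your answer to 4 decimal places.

N = 21762 + 62080 + 91490 + 113416 = 288748.
Overall proportion = Σ (Nₕ/N)·p̂ₕ.
Σ Nₕp̂ₕ = 5114.07 + 27625.6 + 42817.32 + 86876.656 = 162433.646.
162433.646 / 288748 = 0.562545... → 0.5625.

0.5625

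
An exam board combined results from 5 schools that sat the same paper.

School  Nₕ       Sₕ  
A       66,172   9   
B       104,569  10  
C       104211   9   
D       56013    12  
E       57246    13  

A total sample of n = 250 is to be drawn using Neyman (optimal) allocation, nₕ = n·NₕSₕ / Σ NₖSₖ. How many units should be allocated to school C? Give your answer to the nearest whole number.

A: NₕSₕ = 66172·9 = 595548
B: NₕSₕ = 104569·10 = 1045690
C: NₕSₕ = 104211·9 = 937899
D: NₕSₕ = 56013·12 = 672156
E: NₕSₕ = 57246·13 = 744198
Σ NₕSₕ = 3995491.
n_C = 250·937899/3995491 = 58.685... → 59.

59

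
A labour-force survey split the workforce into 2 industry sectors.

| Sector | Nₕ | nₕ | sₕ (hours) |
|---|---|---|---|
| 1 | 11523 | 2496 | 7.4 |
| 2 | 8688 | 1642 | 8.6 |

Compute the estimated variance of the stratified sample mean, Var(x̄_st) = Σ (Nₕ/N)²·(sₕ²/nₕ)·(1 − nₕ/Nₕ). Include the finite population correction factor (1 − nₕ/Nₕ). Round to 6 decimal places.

0.012337

N = 20211. Term for each stratum: Wₕ²sₕ²/nₕ·(1−nₕ/Nₕ).
Var(x̄_st) = 0.005586660 + 0.006750106 = 0.012336766 → 0.012337.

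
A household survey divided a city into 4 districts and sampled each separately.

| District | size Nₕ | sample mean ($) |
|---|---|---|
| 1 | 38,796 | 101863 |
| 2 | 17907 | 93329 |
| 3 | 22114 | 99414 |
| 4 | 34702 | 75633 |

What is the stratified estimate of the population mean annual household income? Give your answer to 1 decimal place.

92021.4

N = 113519; weights Wₕ = Nₕ/N = (0.3418, 0.1577, 0.1948, 0.3057).
x̄_st = Σ Wₕ·x̄ₕ = 0.3418·101863 + 0.1577·93329 + 0.1948·99414 + 0.3057·75633 ≈ 92021.397...
→ 92021.4.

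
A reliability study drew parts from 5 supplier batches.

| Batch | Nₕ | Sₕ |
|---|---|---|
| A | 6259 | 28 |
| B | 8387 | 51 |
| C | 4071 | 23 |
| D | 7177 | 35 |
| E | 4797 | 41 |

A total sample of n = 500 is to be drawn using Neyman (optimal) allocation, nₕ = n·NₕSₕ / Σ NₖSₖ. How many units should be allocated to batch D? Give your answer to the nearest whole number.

Σ NₕSₕ = 6259·28 + 8387·51 + 4071·23 + 7177·35 + 4797·41 = 1144494.
Share for D: 251195/1144494 = 0.21948.
n_D = 500 × 0.21948 = 109.741... → 110.

110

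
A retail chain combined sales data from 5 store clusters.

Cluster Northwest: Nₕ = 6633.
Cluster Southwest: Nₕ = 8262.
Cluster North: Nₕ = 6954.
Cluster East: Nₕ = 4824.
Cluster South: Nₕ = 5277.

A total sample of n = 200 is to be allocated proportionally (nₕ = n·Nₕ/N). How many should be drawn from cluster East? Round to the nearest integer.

N = 6633 + 8262 + 6954 + 4824 + 5277 = 31950.
n_East = 200·4824/31950 = 30.197... → 30.

30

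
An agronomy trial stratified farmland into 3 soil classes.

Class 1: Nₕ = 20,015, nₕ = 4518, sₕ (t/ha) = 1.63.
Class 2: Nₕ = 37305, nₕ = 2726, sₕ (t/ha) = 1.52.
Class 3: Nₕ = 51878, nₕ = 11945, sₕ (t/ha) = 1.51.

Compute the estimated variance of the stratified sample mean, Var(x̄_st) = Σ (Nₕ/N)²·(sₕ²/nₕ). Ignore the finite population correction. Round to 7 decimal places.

0.0001618

N = 109198; Wₕ = Nₕ/N.
class 1: (20015/109198)²·1.63²/4518 = 0.0000197565
class 2: (37305/109198)²·1.52²/2726 = 0.0000989159
class 3: (51878/109198)²·1.51²/11945 = 0.0000430829
Sum = 0.0001617553 → 0.0001618.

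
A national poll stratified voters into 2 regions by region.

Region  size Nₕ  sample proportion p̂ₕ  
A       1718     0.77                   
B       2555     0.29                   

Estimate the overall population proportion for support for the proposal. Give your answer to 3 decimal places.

0.483

N = 1718 + 2555 = 4273.
Overall proportion = Σ (Nₕ/N)·p̂ₕ.
Σ Nₕp̂ₕ = 1322.86 + 740.95 = 2063.81.
2063.81 / 4273 = 0.48299... → 0.483.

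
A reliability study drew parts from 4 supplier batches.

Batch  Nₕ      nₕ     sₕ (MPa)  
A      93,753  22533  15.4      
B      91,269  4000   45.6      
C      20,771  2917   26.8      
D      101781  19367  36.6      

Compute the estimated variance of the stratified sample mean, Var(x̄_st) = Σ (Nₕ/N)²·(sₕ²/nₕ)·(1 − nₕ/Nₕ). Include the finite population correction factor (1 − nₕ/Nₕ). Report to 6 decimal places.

N = 307574; Wₕ = Nₕ/N.
batch A: (93753/307574)²·15.4²/22533·(1 − 22533/93753) = 0.000742866
batch B: (91269/307574)²·45.6²/4000·(1 − 4000/91269) = 0.043767702
batch C: (20771/307574)²·26.8²/2917·(1 − 2917/20771) = 0.000965221
batch D: (101781/307574)²·36.6²/19367·(1 − 19367/101781) = 0.006132934
Sum = 0.051608723 → 0.051609.

0.051609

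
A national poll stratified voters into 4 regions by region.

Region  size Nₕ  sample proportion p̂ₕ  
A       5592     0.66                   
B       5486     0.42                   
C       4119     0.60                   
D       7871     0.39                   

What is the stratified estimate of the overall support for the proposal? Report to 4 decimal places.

0.5001

Wₕ = Nₕ/N with N = 23068: 0.2424, 0.2378, 0.1786, 0.3412.
p̂_st = 0.2424·0.66 + 0.2378·0.42 + 0.1786·0.60 + 0.3412·0.39 ≈ 0.500084... → 0.5001.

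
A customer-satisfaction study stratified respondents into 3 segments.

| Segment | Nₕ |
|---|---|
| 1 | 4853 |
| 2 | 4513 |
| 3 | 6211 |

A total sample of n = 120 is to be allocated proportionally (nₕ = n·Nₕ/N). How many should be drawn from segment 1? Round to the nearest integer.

N = 4853 + 4513 + 6211 = 15577.
n_1 = 120·4853/15577 = 37.386... → 37.

37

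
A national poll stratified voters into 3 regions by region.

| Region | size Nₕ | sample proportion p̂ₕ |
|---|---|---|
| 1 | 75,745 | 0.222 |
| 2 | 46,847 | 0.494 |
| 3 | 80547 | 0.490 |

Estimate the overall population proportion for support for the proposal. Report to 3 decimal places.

0.391

N = 75745 + 46847 + 80547 = 203139.
Overall proportion = Σ (Nₕ/N)·p̂ₕ.
Σ Nₕp̂ₕ = 16815.39 + 23142.418 + 39468.03 = 79425.838.
79425.838 / 203139 = 0.39099... → 0.391.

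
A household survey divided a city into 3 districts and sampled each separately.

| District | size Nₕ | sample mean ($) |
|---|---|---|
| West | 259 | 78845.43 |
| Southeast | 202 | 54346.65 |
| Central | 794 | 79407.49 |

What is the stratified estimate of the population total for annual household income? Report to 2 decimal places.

West: 259·78845.43 = 20420966.37
Southeast: 202·54346.65 = 10978023.3
Central: 794·79407.49 = 63049547.06
τ̂ = Σ Nₕx̄ₕ = 94448536.73.

94448536.73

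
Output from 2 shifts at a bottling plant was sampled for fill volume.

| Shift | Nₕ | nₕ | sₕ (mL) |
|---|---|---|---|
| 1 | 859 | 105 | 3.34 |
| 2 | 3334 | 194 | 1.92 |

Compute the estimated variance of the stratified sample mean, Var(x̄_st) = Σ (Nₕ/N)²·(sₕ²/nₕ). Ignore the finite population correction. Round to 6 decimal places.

0.016473

N = 4193. Term for each stratum: Wₕ²sₕ²/nₕ.
Var(x̄_st) = 0.004459028 + 0.012013850 = 0.016472878 → 0.016473.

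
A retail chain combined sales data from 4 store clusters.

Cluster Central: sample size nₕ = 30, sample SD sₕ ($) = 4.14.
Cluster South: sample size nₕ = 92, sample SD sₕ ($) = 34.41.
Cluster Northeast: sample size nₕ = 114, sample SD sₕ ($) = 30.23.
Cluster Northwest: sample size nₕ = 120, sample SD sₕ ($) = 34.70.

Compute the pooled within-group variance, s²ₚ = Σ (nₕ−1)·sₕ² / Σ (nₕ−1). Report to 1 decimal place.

Degrees of freedom: 29 + 91 + 113 + 119 = 352.
Σ(nₕ−1)sₕ² = 29·17.1396 + 91·1184.0481 + 113·913.8529 + 119·1204.09 = 354797.5132.
s²ₚ = 354797.5132 / 352 = 1007.947... → 1007.9.

1007.9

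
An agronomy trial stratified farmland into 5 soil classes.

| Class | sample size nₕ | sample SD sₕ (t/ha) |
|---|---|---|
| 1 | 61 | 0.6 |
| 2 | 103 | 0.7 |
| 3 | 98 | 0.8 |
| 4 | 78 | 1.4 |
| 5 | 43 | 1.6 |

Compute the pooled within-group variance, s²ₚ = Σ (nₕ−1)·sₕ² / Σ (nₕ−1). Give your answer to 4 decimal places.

1.0373

Degrees of freedom: 60 + 102 + 97 + 77 + 42 = 378.
Σ(nₕ−1)sₕ² = 60·0.36 + 102·0.49 + 97·0.64 + 77·1.96 + 42·2.56 = 392.1.
s²ₚ = 392.1 / 378 = 1.037302... → 1.0373.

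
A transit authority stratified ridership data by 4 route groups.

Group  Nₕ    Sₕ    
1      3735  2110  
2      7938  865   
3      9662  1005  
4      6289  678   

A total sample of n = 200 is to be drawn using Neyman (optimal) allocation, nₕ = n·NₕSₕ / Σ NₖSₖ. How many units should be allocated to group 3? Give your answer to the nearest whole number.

1: NₕSₕ = 3735·2110 = 7880850
2: NₕSₕ = 7938·865 = 6866370
3: NₕSₕ = 9662·1005 = 9710310
4: NₕSₕ = 6289·678 = 4263942
Σ NₕSₕ = 28721472.
n_3 = 200·9710310/28721472 = 67.617... → 68.

68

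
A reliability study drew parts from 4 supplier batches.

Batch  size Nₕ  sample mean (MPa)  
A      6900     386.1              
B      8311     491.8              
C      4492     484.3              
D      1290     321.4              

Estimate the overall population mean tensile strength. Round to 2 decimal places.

N = 6900 + 8311 + 4492 + 1290 = 20993.
Overall mean = Σ (Nₕ/N)·x̄ₕ — weight by population share, not a simple average.
Σ Nₕx̄ₕ = 6900·386.1 + 8311·491.8 + 4492·484.3 + 1290·321.4 = 2664090 + 4087349.8 + 2175475.6 + 414606 = 9341521.4.
Divide by N: 9341521.4 / 20993 = 444.9827... → 444.98.

444.98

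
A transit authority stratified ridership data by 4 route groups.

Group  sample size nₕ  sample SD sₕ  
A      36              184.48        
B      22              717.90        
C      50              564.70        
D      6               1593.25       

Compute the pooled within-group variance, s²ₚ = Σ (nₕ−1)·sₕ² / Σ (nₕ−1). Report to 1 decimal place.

366652.6

A: (36−1)·184.48² = 35·34032.8704 = 1191150.464
B: (22−1)·717.90² = 21·515380.41 = 10822988.61
C: (50−1)·564.70² = 49·318886.09 = 15625418.41
D: (6−1)·1593.25² = 5·2538445.5625 = 12692227.8125
Numerator = 40331785.2965; denominator = Σ(nₕ−1) = 110.
s²ₚ = 40331785.2965/110 = 366652.594... → 366652.6.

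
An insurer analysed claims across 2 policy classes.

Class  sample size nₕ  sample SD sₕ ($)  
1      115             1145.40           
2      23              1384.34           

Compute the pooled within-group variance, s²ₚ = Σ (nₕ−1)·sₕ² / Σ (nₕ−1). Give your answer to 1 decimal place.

Degrees of freedom: 114 + 22 = 136.
Σ(nₕ−1)sₕ² = 114·1311941.16 + 22·1916397.2356 = 191722031.4232.
s²ₚ = 191722031.4232 / 136 = 1409720.819... → 1409720.8.

1409720.8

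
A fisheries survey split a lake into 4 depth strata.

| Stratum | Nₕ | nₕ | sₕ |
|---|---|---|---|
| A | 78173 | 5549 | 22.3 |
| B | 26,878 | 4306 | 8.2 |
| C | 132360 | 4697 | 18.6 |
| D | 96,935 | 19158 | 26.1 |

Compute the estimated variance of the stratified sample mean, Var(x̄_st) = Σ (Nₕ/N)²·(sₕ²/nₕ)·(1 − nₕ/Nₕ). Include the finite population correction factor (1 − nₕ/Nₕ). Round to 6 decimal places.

0.018168

N = 334346; Wₕ = Nₕ/N.
stratum A: (78173/334346)²·22.3²/5549·(1 − 5549/78173) = 0.004551344
stratum B: (26878/334346)²·8.2²/4306·(1 − 4306/26878) = 0.000084748
stratum C: (132360/334346)²·18.6²/4697·(1 − 4697/132360) = 0.011133581
stratum D: (96935/334346)²·26.1²/19158·(1 − 19158/96935) = 0.002398117
Sum = 0.018167790 → 0.018168.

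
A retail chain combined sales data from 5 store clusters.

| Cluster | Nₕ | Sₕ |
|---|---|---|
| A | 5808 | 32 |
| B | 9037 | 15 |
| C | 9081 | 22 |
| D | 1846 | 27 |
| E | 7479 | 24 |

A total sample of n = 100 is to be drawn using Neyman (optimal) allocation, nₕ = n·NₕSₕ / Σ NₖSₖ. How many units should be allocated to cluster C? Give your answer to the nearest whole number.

27

A: NₕSₕ = 5808·32 = 185856
B: NₕSₕ = 9037·15 = 135555
C: NₕSₕ = 9081·22 = 199782
D: NₕSₕ = 1846·27 = 49842
E: NₕSₕ = 7479·24 = 179496
Σ NₕSₕ = 750531.
n_C = 100·199782/750531 = 26.619... → 27.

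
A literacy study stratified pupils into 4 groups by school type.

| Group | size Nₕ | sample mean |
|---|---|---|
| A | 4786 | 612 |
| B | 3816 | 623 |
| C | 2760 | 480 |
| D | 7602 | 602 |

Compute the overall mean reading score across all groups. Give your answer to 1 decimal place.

591.0

N = 18964; weights Wₕ = Nₕ/N = (0.2524, 0.2012, 0.1455, 0.4009).
x̄_st = Σ Wₕ·x̄ₕ = 0.2524·612 + 0.2012·623 + 0.1455·480 + 0.4009·602 ≈ 590.994...
→ 591.0.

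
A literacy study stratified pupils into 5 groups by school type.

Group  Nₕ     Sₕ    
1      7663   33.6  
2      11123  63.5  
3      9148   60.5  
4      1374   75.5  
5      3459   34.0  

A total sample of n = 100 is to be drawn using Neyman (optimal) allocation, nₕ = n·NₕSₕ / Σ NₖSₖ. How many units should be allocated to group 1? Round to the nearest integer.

1: NₕSₕ = 7663·33.6 = 257476.8
2: NₕSₕ = 11123·63.5 = 706310.5
3: NₕSₕ = 9148·60.5 = 553454
4: NₕSₕ = 1374·75.5 = 103737
5: NₕSₕ = 3459·34.0 = 117606
Σ NₕSₕ = 1738584.3.
n_1 = 100·257476.8/1738584.3 = 14.810... → 15.

15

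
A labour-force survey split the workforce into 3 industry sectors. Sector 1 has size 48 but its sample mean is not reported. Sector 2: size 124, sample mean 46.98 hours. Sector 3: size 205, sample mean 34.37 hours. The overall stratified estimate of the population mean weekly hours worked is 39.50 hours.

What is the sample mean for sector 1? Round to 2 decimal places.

N = 48 + 124 + 205 = 377.
Overall total = μ·N = 39.50·377 = 14891.5.
Subtract the known strata: 124·46.98 + 205·34.37 = 12871.37.
Remaining total for sector 1: 14891.5 − 12871.37 = 2020.13.
Divide by its size: 2020.13 / 48 = 42.0860... → 42.09.

42.09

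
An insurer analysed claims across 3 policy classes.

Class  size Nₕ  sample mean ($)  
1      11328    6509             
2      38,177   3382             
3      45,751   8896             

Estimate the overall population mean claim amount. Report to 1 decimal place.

N = 95256; weights Wₕ = Nₕ/N = (0.1189, 0.4008, 0.4803).
x̄_st = Σ Wₕ·x̄ₕ = 0.1189·6509 + 0.4008·3382 + 0.4803·8896 ≈ 6402.216...
→ 6402.2.

6402.2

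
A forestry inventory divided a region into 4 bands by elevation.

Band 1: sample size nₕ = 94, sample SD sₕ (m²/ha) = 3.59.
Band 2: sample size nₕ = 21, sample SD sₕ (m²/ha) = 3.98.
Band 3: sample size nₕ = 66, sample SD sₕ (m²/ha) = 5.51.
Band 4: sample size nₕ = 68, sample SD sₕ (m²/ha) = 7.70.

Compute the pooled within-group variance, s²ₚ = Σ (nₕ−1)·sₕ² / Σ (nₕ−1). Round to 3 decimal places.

30.454

Degrees of freedom: 93 + 20 + 65 + 67 = 245.
Σ(nₕ−1)sₕ² = 93·12.8881 + 20·15.8404 + 65·30.3601 + 67·59.29 = 7461.2378.
s²ₚ = 7461.2378 / 245 = 30.45403... → 30.454.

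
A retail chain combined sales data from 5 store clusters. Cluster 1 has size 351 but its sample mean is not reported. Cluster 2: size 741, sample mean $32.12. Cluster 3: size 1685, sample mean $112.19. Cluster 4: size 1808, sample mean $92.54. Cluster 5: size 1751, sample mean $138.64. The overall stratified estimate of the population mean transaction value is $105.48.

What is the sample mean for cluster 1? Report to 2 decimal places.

129.37

N = 351 + 741 + 1685 + 1808 + 1751 = 6336.
Overall total = μ·N = 105.48·6336 = 668321.28.
Subtract the known strata: 741·32.12 + 1685·112.19 + 1808·92.54 + 1751·138.64 = 622912.03.
Remaining total for cluster 1: 668321.28 − 622912.03 = 45409.25.
Divide by its size: 45409.25 / 351 = 129.3711... → 129.37.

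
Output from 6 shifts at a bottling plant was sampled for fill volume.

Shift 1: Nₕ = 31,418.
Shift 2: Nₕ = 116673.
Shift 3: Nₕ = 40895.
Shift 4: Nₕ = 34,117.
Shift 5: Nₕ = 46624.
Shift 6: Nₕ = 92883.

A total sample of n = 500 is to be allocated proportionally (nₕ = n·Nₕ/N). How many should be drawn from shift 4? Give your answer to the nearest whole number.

47

Share of shift 4 = 34117/362610 = 0.09409.
Allocate 500 × 0.09409 = 47.044... → 47.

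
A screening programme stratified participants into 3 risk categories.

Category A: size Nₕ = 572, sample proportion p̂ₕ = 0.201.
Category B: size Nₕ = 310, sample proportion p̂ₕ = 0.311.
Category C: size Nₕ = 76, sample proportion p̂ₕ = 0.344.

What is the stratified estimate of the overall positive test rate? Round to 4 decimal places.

Wₕ = Nₕ/N with N = 958: 0.5971, 0.3236, 0.0793.
p̂_st = 0.5971·0.201 + 0.3236·0.311 + 0.0793·0.344 ≈ 0.247939... → 0.2479.

0.2479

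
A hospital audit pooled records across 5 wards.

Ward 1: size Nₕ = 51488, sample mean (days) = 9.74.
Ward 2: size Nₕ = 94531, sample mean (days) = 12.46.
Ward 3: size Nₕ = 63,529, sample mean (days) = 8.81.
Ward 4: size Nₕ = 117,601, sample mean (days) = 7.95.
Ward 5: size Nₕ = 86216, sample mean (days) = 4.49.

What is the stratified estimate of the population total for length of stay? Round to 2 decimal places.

Population total = Σ Nₕ·x̄ₕ (each stratum's size times its mean).
51488·9.74 + 94531·12.46 + 63529·8.81 + 117601·7.95 + 86216·4.49 = 501493.12 + 1177856.26 + 559690.49 + 934927.95 + 387109.84 = 3561077.66.

3561077.66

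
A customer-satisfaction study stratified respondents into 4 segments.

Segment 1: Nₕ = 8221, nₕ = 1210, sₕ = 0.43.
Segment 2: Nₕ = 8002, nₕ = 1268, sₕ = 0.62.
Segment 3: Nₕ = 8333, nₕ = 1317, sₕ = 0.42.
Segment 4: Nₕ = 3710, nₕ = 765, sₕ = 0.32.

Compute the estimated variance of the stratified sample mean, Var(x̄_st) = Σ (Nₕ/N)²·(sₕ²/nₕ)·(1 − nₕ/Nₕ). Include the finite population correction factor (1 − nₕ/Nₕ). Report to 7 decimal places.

N = 28266; Wₕ = Nₕ/N.
segment 1: (8221/28266)²·0.43²/1210·(1 − 1210/8221) = 0.0000110237
segment 2: (8002/28266)²·0.62²/1268·(1 − 1268/8002) = 0.0000204459
segment 3: (8333/28266)²·0.42²/1317·(1 − 1317/8333) = 0.0000098011
segment 4: (3710/28266)²·0.32²/765·(1 − 765/3710) = 0.0000018305
Sum = 0.0000431012 → 0.0000431.

0.0000431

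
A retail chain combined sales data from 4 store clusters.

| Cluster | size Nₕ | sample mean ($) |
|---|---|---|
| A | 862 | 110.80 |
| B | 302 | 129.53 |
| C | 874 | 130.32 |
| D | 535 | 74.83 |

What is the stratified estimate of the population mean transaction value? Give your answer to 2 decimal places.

x̄_st = (Σ Nₕx̄ₕ) / (Σ Nₕ) = (862·110.80 + 302·129.53 + 874·130.32 + 535·74.83) / 2573
= 288561.39 / 2573 = 112.1498... → 112.15.

112.15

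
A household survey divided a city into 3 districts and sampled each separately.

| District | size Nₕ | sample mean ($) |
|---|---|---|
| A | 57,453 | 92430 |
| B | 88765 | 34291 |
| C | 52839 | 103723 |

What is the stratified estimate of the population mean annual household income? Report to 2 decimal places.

69501.91

N = 199057; weights Wₕ = Nₕ/N = (0.2886, 0.4459, 0.2654).
x̄_st = Σ Wₕ·x̄ₕ = 0.2886·92430 + 0.4459·34291 + 0.2654·103723 ≈ 69501.9065...
→ 69501.91.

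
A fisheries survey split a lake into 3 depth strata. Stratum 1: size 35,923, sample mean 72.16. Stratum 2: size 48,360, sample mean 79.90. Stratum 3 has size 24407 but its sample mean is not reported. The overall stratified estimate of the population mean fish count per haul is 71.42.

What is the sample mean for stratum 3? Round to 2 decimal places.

53.53

N = 35923 + 48360 + 24407 = 108690.
Overall total = μ·N = 71.42·108690 = 7762639.8.
Subtract the known strata: 35923·72.16 + 48360·79.90 = 6456167.68.
Remaining total for stratum 3: 7762639.8 − 6456167.68 = 1306472.12.
Divide by its size: 1306472.12 / 24407 = 53.5286... → 53.53.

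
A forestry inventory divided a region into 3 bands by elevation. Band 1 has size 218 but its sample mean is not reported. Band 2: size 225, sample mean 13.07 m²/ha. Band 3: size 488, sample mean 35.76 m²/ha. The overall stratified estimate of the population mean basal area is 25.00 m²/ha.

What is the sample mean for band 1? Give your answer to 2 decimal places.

N = 218 + 225 + 488 = 931.
Overall total = μ·N = 25.00·931 = 23275.
Subtract the known strata: 225·13.07 + 488·35.76 = 20391.63.
Remaining total for band 1: 23275 − 20391.63 = 2883.37.
Divide by its size: 2883.37 / 218 = 13.2265... → 13.23.

13.23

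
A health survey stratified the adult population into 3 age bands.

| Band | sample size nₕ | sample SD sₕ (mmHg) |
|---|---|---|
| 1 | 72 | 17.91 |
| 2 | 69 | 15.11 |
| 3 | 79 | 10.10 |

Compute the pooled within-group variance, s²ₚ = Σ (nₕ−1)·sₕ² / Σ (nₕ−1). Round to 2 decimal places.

213.16

1: (72−1)·17.91² = 71·320.7681 = 22774.5351
2: (69−1)·15.11² = 68·228.3121 = 15525.2228
3: (79−1)·10.10² = 78·102.01 = 7956.78
Numerator = 46256.5379; denominator = Σ(nₕ−1) = 217.
s²ₚ = 46256.5379/217 = 213.1638... → 213.16.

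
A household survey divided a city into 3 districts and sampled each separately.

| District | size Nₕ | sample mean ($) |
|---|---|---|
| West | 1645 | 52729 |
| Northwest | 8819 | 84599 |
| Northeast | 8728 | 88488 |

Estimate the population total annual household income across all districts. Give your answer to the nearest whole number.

Population total = Σ Nₕ·x̄ₕ (each stratum's size times its mean).
1645·52729 + 8819·84599 + 8728·88488 = 86739205 + 746078581 + 772323264 = 1605141050.

1605141050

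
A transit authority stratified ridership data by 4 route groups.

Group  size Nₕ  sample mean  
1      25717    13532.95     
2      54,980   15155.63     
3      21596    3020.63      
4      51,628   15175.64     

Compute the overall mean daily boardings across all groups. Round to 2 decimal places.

x̄_st = (Σ Nₕx̄ₕ) / (Σ Nₕ) = (25717·13532.95 + 54980·15155.63 + 21596·3020.63 + 51628·15175.64) / 153921
= 2030004879.95 / 153921 = 13188.6155... → 13188.62.

13188.62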